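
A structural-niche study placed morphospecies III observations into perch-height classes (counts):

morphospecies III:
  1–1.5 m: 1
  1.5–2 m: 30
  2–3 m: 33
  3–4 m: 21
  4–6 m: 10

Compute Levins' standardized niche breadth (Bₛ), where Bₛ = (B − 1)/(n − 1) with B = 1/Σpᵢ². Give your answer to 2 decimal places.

0.64

Proportions for morphospecies III (n=95): 1/95=0.0105, 30/95=0.3158, 33/95=0.3474, 21/95=0.2211, 10/95=0.1053
Σpᵢ² = 0.0105² + 0.3158² + 0.3474² + 0.2211² + 0.1053² = 0.000110 + 0.099730 + 0.120687 + 0.048885 + 0.011088 = 0.280500
B = 1 / 0.280500 = 3.5651
Bₛ = (B − 1)/(n − 1) = (3.5651 − 1)/(5 − 1) = 2.5651/4 = 0.6413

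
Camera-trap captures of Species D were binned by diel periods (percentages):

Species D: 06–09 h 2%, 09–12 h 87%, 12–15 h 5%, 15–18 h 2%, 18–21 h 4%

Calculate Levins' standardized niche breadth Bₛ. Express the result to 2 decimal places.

0.08

Convert percentages to proportions (divide by 100).
Σpᵢ² = 0.02² + 0.87² + 0.05² + 0.02² + 0.04² = 0.0004 + 0.7569 + 0.0025 + 0.0004 + 0.0016 = 0.7618
B = 1 / 0.7618 = 1.3127
Bₛ = (B − 1)/(n − 1) = (1.3127 − 1)/(5 − 1) = 0.3127/4 = 0.0782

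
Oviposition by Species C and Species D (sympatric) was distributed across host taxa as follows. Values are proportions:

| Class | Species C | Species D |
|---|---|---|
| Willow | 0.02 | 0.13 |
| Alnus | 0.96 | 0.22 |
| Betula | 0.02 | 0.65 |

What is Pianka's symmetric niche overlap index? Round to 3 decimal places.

Σ p₁ᵢp₂ᵢ = 0.0026 + 0.2112 + 0.0130 = 0.2268
Σp_1ᵢ² = 0.02² + 0.96² + 0.02² = 0.0004 + 0.9216 + 0.0004 = 0.9224
Σp_2ᵢ² = 0.13² + 0.22² + 0.65² = 0.0169 + 0.0484 + 0.4225 = 0.4878
O = 0.2268 / √(0.9224 × 0.4878) = 0.2268 / 0.670781 = 0.33811

0.338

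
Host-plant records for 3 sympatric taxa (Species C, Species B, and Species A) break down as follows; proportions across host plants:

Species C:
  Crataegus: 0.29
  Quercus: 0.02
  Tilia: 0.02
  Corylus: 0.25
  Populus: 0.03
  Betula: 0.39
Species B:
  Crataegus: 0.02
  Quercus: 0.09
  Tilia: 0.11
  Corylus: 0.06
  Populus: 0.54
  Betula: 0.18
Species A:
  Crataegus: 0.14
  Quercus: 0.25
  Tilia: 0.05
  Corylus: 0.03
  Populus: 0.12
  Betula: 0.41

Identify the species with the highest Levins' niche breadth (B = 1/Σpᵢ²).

Σp_Cᵢ² = 0.29² + 0.02² + 0.02² + 0.25² + 0.03² + 0.39² = 0.0841 + 0.0004 + 0.0004 + 0.0625 + 0.0009 + 0.1521 = 0.3004
B_C = 1 / 0.3004 = 3.3289
Σp_Bᵢ² = 0.02² + 0.09² + 0.11² + 0.06² + 0.54² + 0.18² = 0.0004 + 0.0081 + 0.0121 + 0.0036 + 0.2916 + 0.0324 = 0.3482
B_B = 1 / 0.3482 = 2.8719
Σp_Aᵢ² = 0.14² + 0.25² + 0.05² + 0.03² + 0.12² + 0.41² = 0.0196 + 0.0625 + 0.0025 + 0.0009 + 0.0144 + 0.1681 = 0.2680
B_A = 1 / 0.2680 = 3.7313
Highest B → broadest niche (most generalist): Species A (B = 3.73).

Species A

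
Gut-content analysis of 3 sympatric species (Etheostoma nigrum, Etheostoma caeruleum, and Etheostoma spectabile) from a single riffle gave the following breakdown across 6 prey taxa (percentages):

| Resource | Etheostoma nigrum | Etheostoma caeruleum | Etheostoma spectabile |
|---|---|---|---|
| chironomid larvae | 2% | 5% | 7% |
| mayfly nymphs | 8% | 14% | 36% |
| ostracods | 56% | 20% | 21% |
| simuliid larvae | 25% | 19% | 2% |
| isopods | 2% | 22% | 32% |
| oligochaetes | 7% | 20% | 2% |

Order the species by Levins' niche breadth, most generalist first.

Etheostoma caeruleum > Etheostoma spectabile > Etheostoma nigrum

Convert percentages to proportions (divide by 100).
Σp_nigrᵢ² = 0.02² + 0.08² + 0.56² + 0.25² + 0.02² + 0.07² = 0.0004 + 0.0064 + 0.3136 + 0.0625 + 0.0004 + 0.0049 = 0.3882
B_nigr = 1 / 0.3882 = 2.5760
Σp_caerᵢ² = 0.05² + 0.14² + 0.20² + 0.19² + 0.22² + 0.20² = 0.0025 + 0.0196 + 0.0400 + 0.0361 + 0.0484 + 0.0400 = 0.1866
B_caer = 1 / 0.1866 = 5.3591
Σp_specᵢ² = 0.07² + 0.36² + 0.21² + 0.02² + 0.32² + 0.02² = 0.0049 + 0.1296 + 0.0441 + 0.0004 + 0.1024 + 0.0004 = 0.2818
B_spec = 1 / 0.2818 = 3.5486
Ranking by B (broadest → narrowest): Etheostoma caeruleum (5.36) > Etheostoma spectabile (3.55) > Etheostoma nigrum (2.58)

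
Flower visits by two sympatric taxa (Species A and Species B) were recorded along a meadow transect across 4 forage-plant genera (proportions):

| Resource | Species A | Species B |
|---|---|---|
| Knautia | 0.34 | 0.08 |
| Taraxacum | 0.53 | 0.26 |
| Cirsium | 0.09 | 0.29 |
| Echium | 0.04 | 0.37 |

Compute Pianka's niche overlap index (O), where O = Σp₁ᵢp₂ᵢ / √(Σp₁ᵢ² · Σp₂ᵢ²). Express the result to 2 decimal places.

Σ p₁ᵢp₂ᵢ = 0.0272 + 0.1378 + 0.0261 + 0.0148 = 0.2059
Σp_1ᵢ² = 0.34² + 0.53² + 0.09² + 0.04² = 0.1156 + 0.2809 + 0.0081 + 0.0016 = 0.4062
Σp_2ᵢ² = 0.08² + 0.26² + 0.29² + 0.37² = 0.0064 + 0.0676 + 0.0841 + 0.1369 = 0.2950
O = 0.2059 / √(0.4062 × 0.2950) = 0.2059 / 0.34616 = 0.5948

0.59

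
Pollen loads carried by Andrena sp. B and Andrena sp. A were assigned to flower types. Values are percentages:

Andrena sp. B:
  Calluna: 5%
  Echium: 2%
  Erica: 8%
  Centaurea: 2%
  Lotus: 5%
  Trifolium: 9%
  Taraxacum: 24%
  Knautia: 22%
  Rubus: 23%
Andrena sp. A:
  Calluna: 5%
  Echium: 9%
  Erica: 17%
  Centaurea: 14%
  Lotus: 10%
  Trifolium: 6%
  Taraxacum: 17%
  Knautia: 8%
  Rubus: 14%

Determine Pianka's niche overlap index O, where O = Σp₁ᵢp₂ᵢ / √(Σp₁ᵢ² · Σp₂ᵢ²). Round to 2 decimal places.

Convert percentages to proportions (divide by 100).
Σ p₁ᵢp₂ᵢ = 0.0025 + 0.0018 + 0.0136 + 0.0028 + 0.0050 + 0.0054 + 0.0408 + 0.0176 + 0.0322 = 0.1217
Σp_1ᵢ² = 0.05² + 0.02² + 0.08² + 0.02² + 0.05² + 0.09² + 0.24² + 0.22² + 0.23² = 0.0025 + 0.0004 + 0.0064 + 0.0004 + 0.0025 + 0.0081 + 0.0576 + 0.0484 + 0.0529 = 0.1792
Σp_2ᵢ² = 0.05² + 0.09² + 0.17² + 0.14² + 0.10² + 0.06² + 0.17² + 0.08² + 0.14² = 0.0025 + 0.0081 + 0.0289 + 0.0196 + 0.0100 + 0.0036 + 0.0289 + 0.0064 + 0.0196 = 0.1276
O = 0.1217 / √(0.1792 × 0.1276) = 0.1217 / 0.15121 = 0.8048

0.80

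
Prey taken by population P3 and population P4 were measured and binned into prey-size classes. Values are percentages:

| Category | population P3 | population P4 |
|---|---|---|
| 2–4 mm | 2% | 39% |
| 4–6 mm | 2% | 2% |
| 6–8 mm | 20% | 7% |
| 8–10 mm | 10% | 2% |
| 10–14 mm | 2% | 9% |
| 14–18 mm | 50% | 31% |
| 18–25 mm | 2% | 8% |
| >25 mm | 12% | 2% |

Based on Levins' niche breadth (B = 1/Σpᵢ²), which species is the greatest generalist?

Convert percentages to proportions (divide by 100).
Σp_P3ᵢ² = 0.02² + 0.02² + 0.20² + 0.10² + 0.02² + 0.50² + 0.02² + 0.12² = 0.0004 + 0.0004 + 0.0400 + 0.0100 + 0.0004 + 0.2500 + 0.0004 + 0.0144 = 0.3160
B_P3 = 1 / 0.3160 = 3.1646
Σp_P4ᵢ² = 0.39² + 0.02² + 0.07² + 0.02² + 0.09² + 0.31² + 0.08² + 0.02² = 0.1521 + 0.0004 + 0.0049 + 0.0004 + 0.0081 + 0.0961 + 0.0064 + 0.0004 = 0.2688
B_P4 = 1 / 0.2688 = 3.7202
Highest B → broadest niche (most generalist): population P4 (B = 3.72).

population P4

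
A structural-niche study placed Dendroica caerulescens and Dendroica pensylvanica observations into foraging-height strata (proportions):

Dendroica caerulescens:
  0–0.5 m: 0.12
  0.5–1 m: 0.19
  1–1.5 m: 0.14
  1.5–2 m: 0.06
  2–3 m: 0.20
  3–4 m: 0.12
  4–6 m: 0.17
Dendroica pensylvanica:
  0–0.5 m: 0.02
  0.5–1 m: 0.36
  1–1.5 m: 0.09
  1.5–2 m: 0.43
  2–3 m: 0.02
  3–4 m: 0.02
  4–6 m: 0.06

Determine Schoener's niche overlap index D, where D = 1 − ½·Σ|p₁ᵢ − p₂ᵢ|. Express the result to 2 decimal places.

Σ|p₁ᵢ − p₂ᵢ| = 0.10 + 0.17 + 0.05 + 0.37 + 0.18 + 0.10 + 0.11 = 1.08
D = 1 − ½ × 1.08 = 1 − 0.540 = 0.4600

0.46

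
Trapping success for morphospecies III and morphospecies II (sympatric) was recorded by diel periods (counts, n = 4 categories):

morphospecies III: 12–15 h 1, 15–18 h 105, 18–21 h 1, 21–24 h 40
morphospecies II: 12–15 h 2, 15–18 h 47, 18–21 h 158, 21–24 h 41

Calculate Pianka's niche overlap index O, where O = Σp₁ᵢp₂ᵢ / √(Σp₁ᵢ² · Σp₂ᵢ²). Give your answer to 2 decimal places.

Proportions for morphospecies III (n=147): 1/147=0.0068, 105/147=0.7143, 1/147=0.0068, 40/147=0.2721
Proportions for morphospecies II (n=248): 2/248=0.0081, 47/248=0.1895, 158/248=0.6371, 41/248=0.1653
Σ p₁ᵢp₂ᵢ = 0.000055 + 0.135360 + 0.004332 + 0.044978 = 0.184725
Σp_1ᵢ² = 0.0068² + 0.7143² + 0.0068² + 0.2721² = 0.000046 + 0.510224 + 0.000046 + 0.074038 = 0.584354
Σp_2ᵢ² = 0.0081² + 0.1895² + 0.6371² + 0.1653² = 0.000066 + 0.035910 + 0.405896 + 0.027324 = 0.469196
O = 0.184725 / √(0.584354 × 0.469196) = 0.184725 / 0.5236187 = 0.3528

0.35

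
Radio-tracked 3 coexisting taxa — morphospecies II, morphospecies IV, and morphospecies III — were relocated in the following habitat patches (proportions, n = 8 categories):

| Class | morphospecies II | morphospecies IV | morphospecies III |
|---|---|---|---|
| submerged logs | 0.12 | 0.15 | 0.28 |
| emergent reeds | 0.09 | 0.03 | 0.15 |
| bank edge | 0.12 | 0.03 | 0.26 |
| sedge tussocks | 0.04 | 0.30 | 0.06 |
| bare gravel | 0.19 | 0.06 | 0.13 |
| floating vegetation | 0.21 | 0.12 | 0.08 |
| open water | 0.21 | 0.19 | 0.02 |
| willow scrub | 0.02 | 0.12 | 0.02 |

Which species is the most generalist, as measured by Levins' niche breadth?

morphospecies II

Σp_IIᵢ² = 0.12² + 0.09² + 0.12² + 0.04² + 0.19² + 0.21² + 0.21² + 0.02² = 0.0144 + 0.0081 + 0.0144 + 0.0016 + 0.0361 + 0.0441 + 0.0441 + 0.0004 = 0.1632
B_II = 1 / 0.1632 = 6.1275
Σp_IVᵢ² = 0.15² + 0.03² + 0.03² + 0.30² + 0.06² + 0.12² + 0.19² + 0.12² = 0.0225 + 0.0009 + 0.0009 + 0.0900 + 0.0036 + 0.0144 + 0.0361 + 0.0144 = 0.1828
B_IV = 1 / 0.1828 = 5.4705
Σp_IIIᵢ² = 0.28² + 0.15² + 0.26² + 0.06² + 0.13² + 0.08² + 0.02² + 0.02² = 0.0784 + 0.0225 + 0.0676 + 0.0036 + 0.0169 + 0.0064 + 0.0004 + 0.0004 = 0.1962
B_III = 1 / 0.1962 = 5.0968
Highest B → broadest niche (most generalist): morphospecies II (B = 6.13).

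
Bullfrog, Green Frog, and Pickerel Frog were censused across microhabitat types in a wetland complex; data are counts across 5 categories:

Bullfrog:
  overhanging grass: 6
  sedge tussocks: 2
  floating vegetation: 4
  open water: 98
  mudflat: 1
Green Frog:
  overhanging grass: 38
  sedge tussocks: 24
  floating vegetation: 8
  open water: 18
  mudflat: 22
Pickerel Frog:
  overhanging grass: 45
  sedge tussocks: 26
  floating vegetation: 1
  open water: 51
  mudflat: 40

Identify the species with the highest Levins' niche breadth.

Green Frog

Proportions for Bullfrog (n=111): 6/111=0.0541, 2/111=0.0180, 4/111=0.0360, 98/111=0.8829, 1/111=0.0090
Proportions for Green Frog (n=110): 38/110=0.3455, 24/110=0.2182, 8/110=0.0727, 18/110=0.1636, 22/110=0.2000
Proportions for Pickerel Frog (n=163): 45/163=0.2761, 26/163=0.1595, 1/163=0.0061, 51/163=0.3129, 40/163=0.2454
Σp_Bullᵢ² = 0.0541² + 0.0180² + 0.0360² + 0.8829² + 0.0090² = 0.002927 + 0.000324 + 0.001296 + 0.779512 + 0.000081 = 0.784140
B_Bull = 1 / 0.784140 = 1.2753
Σp_Greeᵢ² = 0.3455² + 0.2182² + 0.0727² + 0.1636² + 0.2000² = 0.119370 + 0.047611 + 0.005285 + 0.026765 + 0.040000 = 0.239031
B_Gree = 1 / 0.239031 = 4.1836
Σp_Pickᵢ² = 0.2761² + 0.1595² + 0.0061² + 0.3129² + 0.2454² = 0.076231 + 0.025440 + 0.000037 + 0.097906 + 0.060221 = 0.259835
B_Pick = 1 / 0.259835 = 3.8486
Highest B → broadest niche (most generalist): Green Frog (B = 4.18).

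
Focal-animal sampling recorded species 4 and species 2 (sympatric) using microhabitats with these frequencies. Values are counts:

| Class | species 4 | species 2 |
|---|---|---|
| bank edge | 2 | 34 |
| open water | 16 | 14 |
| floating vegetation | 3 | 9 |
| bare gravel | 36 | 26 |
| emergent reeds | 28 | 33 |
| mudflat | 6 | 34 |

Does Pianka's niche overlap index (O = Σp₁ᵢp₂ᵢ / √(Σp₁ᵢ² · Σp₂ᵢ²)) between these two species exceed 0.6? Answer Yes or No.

Yes

Proportions for species 4 (n=91): 2/91=0.0220, 16/91=0.1758, 3/91=0.0330, 36/91=0.3956, 28/91=0.3077, 6/91=0.0659
Proportions for species 2 (n=150): 34/150=0.2267, 14/150=0.0933, 9/150=0.0600, 26/150=0.1733, 33/150=0.2200, 34/150=0.2267
Σ p₁ᵢp₂ᵢ = 0.004987 + 0.016402 + 0.001980 + 0.068557 + 0.067694 + 0.014940 = 0.174560
Σp_1ᵢ² = 0.0220² + 0.1758² + 0.0330² + 0.3956² + 0.3077² + 0.0659² = 0.000484 + 0.030906 + 0.001089 + 0.156499 + 0.094679 + 0.004343 = 0.288000
Σp_2ᵢ² = 0.2267² + 0.0933² + 0.0600² + 0.1733² + 0.2200² + 0.2267² = 0.051393 + 0.008705 + 0.003600 + 0.030033 + 0.048400 + 0.051393 = 0.193524
O = 0.174560 / √(0.288000 × 0.193524) = 0.174560 / 0.2360824 = 0.7394
O = 0.7394 > 0.6 → Yes.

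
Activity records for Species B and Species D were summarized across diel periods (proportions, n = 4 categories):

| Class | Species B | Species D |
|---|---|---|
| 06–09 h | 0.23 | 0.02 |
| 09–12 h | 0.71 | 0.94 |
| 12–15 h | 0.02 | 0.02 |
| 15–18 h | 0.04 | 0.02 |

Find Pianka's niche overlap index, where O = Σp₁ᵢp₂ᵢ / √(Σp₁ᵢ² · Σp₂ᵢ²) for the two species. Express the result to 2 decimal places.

0.96

Σ p₁ᵢp₂ᵢ = 0.0046 + 0.6674 + 0.0004 + 0.0008 = 0.6732
Σp_1ᵢ² = 0.23² + 0.71² + 0.02² + 0.04² = 0.0529 + 0.5041 + 0.0004 + 0.0016 = 0.5590
Σp_2ᵢ² = 0.02² + 0.94² + 0.02² + 0.02² = 0.0004 + 0.8836 + 0.0004 + 0.0004 = 0.8848
O = 0.6732 / √(0.5590 × 0.8848) = 0.6732 / 0.70328 = 0.9572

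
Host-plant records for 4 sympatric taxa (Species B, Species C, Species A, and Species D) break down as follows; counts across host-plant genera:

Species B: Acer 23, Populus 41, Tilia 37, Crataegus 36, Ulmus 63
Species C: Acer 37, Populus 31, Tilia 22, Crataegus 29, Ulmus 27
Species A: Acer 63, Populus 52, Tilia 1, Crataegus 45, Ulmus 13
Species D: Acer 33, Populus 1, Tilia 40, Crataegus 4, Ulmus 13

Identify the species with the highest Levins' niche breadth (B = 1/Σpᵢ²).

Species C

Proportions for Species B (n=200): 23/200=0.1150, 41/200=0.2050, 37/200=0.1850, 36/200=0.1800, 63/200=0.3150
Proportions for Species C (n=146): 37/146=0.2534, 31/146=0.2123, 22/146=0.1507, 29/146=0.1986, 27/146=0.1849
Proportions for Species A (n=174): 63/174=0.3621, 52/174=0.2989, 1/174=0.0057, 45/174=0.2586, 13/174=0.0747
Proportions for Species D (n=91): 33/91=0.3626, 1/91=0.0110, 40/91=0.4396, 4/91=0.0440, 13/91=0.1429
Σp_Bᵢ² = 0.1150² + 0.2050² + 0.1850² + 0.1800² + 0.3150² = 0.013225 + 0.042025 + 0.034225 + 0.032400 + 0.099225 = 0.221100
B_B = 1 / 0.221100 = 4.5228
Σp_Cᵢ² = 0.2534² + 0.2123² + 0.1507² + 0.1986² + 0.1849² = 0.064212 + 0.045071 + 0.022710 + 0.039442 + 0.034188 = 0.205623
B_C = 1 / 0.205623 = 4.8633
Σp_Aᵢ² = 0.3621² + 0.2989² + 0.0057² + 0.2586² + 0.0747² = 0.131116 + 0.089341 + 0.000032 + 0.066874 + 0.005580 = 0.292943
B_A = 1 / 0.292943 = 3.4136
Σp_Dᵢ² = 0.3626² + 0.0110² + 0.4396² + 0.0440² + 0.1429² = 0.131479 + 0.000121 + 0.193248 + 0.001936 + 0.020420 = 0.347204
B_D = 1 / 0.347204 = 2.8802
Highest B → broadest niche (most generalist): Species C (B = 4.86).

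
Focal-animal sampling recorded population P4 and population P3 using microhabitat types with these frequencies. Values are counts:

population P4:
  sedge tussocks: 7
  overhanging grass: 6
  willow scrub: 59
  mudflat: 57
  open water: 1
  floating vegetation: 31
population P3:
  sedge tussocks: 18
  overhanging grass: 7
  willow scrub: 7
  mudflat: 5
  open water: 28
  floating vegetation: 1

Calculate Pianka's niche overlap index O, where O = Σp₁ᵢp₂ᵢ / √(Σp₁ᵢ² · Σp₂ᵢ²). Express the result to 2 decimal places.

Proportions for population P4 (n=161): 7/161=0.0435, 6/161=0.0373, 59/161=0.3665, 57/161=0.3540, 1/161=0.0062, 31/161=0.1925
Proportions for population P3 (n=66): 18/66=0.2727, 7/66=0.1061, 7/66=0.1061, 5/66=0.0758, 28/66=0.4242, 1/66=0.0152
Σ p₁ᵢp₂ᵢ = 0.011862 + 0.003958 + 0.038886 + 0.026833 + 0.002630 + 0.002926 = 0.087095
Σp_1ᵢ² = 0.0435² + 0.0373² + 0.3665² + 0.3540² + 0.0062² + 0.1925² = 0.001892 + 0.001391 + 0.134322 + 0.125316 + 0.000038 + 0.037056 = 0.300015
Σp_2ᵢ² = 0.2727² + 0.1061² + 0.1061² + 0.0758² + 0.4242² + 0.0152² = 0.074365 + 0.011257 + 0.011257 + 0.005746 + 0.179946 + 0.000231 = 0.282802
O = 0.087095 / √(0.300015 × 0.282802) = 0.087095 / 0.2912814 = 0.2990

0.30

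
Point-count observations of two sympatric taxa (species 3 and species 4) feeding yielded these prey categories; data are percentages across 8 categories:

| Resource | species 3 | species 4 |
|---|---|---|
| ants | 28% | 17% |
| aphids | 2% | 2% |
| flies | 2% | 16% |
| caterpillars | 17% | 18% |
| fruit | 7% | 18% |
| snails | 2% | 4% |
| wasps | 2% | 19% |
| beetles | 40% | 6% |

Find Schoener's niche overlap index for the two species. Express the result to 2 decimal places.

Convert percentages to proportions (divide by 100).
Σ|p₁ᵢ − p₂ᵢ| = 0.11 + 0.00 + 0.14 + 0.01 + 0.11 + 0.02 + 0.17 + 0.34 = 0.90
D = 1 − ½ × 0.90 = 1 − 0.450 = 0.5500

0.55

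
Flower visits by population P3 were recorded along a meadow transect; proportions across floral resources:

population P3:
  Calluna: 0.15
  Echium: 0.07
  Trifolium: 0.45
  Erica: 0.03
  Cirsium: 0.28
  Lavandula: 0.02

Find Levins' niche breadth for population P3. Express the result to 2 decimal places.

Σpᵢ² = 0.15² + 0.07² + 0.45² + 0.03² + 0.28² + 0.02² = 0.0225 + 0.0049 + 0.2025 + 0.0009 + 0.0784 + 0.0004 = 0.3096
B = 1 / 0.3096 = 3.2300

3.23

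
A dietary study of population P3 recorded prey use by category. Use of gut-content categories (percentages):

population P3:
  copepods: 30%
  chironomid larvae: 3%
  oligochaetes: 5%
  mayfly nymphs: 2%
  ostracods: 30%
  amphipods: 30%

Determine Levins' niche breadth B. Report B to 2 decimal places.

Convert percentages to proportions (divide by 100).
Σpᵢ² = 0.30² + 0.03² + 0.05² + 0.02² + 0.30² + 0.30² = 0.0900 + 0.0009 + 0.0025 + 0.0004 + 0.0900 + 0.0900 = 0.2738
B = 1 / 0.2738 = 3.6523

3.65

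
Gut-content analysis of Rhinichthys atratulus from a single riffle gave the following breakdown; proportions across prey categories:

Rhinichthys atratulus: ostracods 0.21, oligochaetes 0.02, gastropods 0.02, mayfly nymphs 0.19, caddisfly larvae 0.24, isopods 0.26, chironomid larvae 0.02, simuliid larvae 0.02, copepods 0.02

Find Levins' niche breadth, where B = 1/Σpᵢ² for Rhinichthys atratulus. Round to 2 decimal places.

Σpᵢ² = 0.21² + 0.02² + 0.02² + 0.19² + 0.24² + 0.26² + 0.02² + 0.02² + 0.02² = 0.0441 + 0.0004 + 0.0004 + 0.0361 + 0.0576 + 0.0676 + 0.0004 + 0.0004 + 0.0004 = 0.2074
B = 1 / 0.2074 = 4.8216

4.82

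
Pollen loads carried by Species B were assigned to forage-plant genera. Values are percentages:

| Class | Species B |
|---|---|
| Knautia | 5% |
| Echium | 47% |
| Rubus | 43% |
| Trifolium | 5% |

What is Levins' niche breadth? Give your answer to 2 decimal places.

2.43

Convert percentages to proportions (divide by 100).
Σpᵢ² = 0.05² + 0.47² + 0.43² + 0.05² = 0.0025 + 0.2209 + 0.1849 + 0.0025 = 0.4108
B = 1 / 0.4108 = 2.4343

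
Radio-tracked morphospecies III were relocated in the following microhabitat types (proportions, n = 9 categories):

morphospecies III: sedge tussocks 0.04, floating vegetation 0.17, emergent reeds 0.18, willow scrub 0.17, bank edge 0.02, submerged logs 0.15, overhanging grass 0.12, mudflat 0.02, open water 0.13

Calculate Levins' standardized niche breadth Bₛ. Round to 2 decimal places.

Σpᵢ² = 0.04² + 0.17² + 0.18² + 0.17² + 0.02² + 0.15² + 0.12² + 0.02² + 0.13² = 0.0016 + 0.0289 + 0.0324 + 0.0289 + 0.0004 + 0.0225 + 0.0144 + 0.0004 + 0.0169 = 0.1464
B = 1 / 0.1464 = 6.8306
Bₛ = (B − 1)/(n − 1) = (6.8306 − 1)/(9 − 1) = 5.8306/8 = 0.7288

0.73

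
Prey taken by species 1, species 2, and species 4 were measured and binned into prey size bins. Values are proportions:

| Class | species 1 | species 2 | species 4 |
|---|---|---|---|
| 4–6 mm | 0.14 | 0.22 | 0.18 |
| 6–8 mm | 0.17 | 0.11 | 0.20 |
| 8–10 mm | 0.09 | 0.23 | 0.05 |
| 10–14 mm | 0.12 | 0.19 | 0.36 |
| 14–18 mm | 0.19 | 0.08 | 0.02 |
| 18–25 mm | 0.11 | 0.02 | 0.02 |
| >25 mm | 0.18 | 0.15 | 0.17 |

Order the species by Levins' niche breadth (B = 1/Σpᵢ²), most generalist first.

Σp_1ᵢ² = 0.14² + 0.17² + 0.09² + 0.12² + 0.19² + 0.11² + 0.18² = 0.0196 + 0.0289 + 0.0081 + 0.0144 + 0.0361 + 0.0121 + 0.0324 = 0.1516
B_1 = 1 / 0.1516 = 6.5963
Σp_2ᵢ² = 0.22² + 0.11² + 0.23² + 0.19² + 0.08² + 0.02² + 0.15² = 0.0484 + 0.0121 + 0.0529 + 0.0361 + 0.0064 + 0.0004 + 0.0225 = 0.1788
B_2 = 1 / 0.1788 = 5.5928
Σp_4ᵢ² = 0.18² + 0.20² + 0.05² + 0.36² + 0.02² + 0.02² + 0.17² = 0.0324 + 0.0400 + 0.0025 + 0.1296 + 0.0004 + 0.0004 + 0.0289 = 0.2342
B_4 = 1 / 0.2342 = 4.2699
Ranking by B (broadest → narrowest): species 1 (6.60) > species 2 (5.59) > species 4 (4.27)

species 1 > species 2 > species 4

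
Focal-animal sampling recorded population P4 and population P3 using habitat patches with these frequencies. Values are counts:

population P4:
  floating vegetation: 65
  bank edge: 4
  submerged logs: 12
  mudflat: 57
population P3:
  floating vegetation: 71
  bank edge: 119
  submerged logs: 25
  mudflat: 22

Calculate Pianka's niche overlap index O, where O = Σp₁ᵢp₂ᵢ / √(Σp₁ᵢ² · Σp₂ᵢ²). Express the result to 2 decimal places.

0.53

Proportions for population P4 (n=138): 65/138=0.4710, 4/138=0.0290, 12/138=0.0870, 57/138=0.4130
Proportions for population P3 (n=237): 71/237=0.2996, 119/237=0.5021, 25/237=0.1055, 22/237=0.0928
Σ p₁ᵢp₂ᵢ = 0.141112 + 0.014561 + 0.009179 + 0.038326 = 0.203178
Σp_1ᵢ² = 0.4710² + 0.0290² + 0.0870² + 0.4130² = 0.221841 + 0.000841 + 0.007569 + 0.170569 = 0.400820
Σp_2ᵢ² = 0.2996² + 0.5021² + 0.1055² + 0.0928² = 0.089760 + 0.252104 + 0.011130 + 0.008612 = 0.361606
O = 0.203178 / √(0.400820 × 0.361606) = 0.203178 / 0.3807084 = 0.5337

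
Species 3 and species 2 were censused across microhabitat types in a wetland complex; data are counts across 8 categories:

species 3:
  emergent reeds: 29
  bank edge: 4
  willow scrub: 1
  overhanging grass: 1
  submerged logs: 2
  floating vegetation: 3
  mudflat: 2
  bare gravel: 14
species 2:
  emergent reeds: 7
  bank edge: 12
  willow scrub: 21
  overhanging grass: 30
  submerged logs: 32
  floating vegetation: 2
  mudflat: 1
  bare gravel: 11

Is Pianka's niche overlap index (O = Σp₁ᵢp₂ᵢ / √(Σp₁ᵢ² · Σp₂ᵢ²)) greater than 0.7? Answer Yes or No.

Proportions for species 3 (n=56): 29/56=0.5179, 4/56=0.0714, 1/56=0.0179, 1/56=0.0179, 2/56=0.0357, 3/56=0.0536, 2/56=0.0357, 14/56=0.2500
Proportions for species 2 (n=116): 7/116=0.0603, 12/116=0.1034, 21/116=0.1810, 30/116=0.2586, 32/116=0.2759, 2/116=0.0172, 1/116=0.0086, 11/116=0.0948
Σ p₁ᵢp₂ᵢ = 0.031229 + 0.007383 + 0.003240 + 0.004629 + 0.009850 + 0.000922 + 0.000307 + 0.023700 = 0.081260
Σp_1ᵢ² = 0.5179² + 0.0714² + 0.0179² + 0.0179² + 0.0357² + 0.0536² + 0.0357² + 0.2500² = 0.268220 + 0.005098 + 0.000320 + 0.000320 + 0.001274 + 0.002873 + 0.001274 + 0.062500 = 0.341879
Σp_2ᵢ² = 0.0603² + 0.1034² + 0.1810² + 0.2586² + 0.2759² + 0.0172² + 0.0086² + 0.0948² = 0.003636 + 0.010692 + 0.032761 + 0.066874 + 0.076121 + 0.000296 + 0.000074 + 0.008987 = 0.199441
O = 0.081260 / √(0.341879 × 0.199441) = 0.081260 / 0.2611220 = 0.3112
O = 0.3112 < 0.7 → No.

No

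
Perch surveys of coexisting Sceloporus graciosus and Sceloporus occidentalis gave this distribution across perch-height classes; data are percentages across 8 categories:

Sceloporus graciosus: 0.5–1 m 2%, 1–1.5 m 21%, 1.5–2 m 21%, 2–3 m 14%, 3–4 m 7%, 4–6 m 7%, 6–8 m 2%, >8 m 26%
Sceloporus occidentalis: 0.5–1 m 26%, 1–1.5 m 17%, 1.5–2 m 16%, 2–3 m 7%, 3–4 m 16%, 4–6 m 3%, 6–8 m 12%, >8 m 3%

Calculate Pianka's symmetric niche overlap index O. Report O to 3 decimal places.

Convert percentages to proportions (divide by 100).
Σ p₁ᵢp₂ᵢ = 0.0052 + 0.0357 + 0.0336 + 0.0098 + 0.0112 + 0.0021 + 0.0024 + 0.0078 = 0.1078
Σp_1ᵢ² = 0.02² + 0.21² + 0.21² + 0.14² + 0.07² + 0.07² + 0.02² + 0.26² = 0.0004 + 0.0441 + 0.0441 + 0.0196 + 0.0049 + 0.0049 + 0.0004 + 0.0676 = 0.1860
Σp_2ᵢ² = 0.26² + 0.17² + 0.16² + 0.07² + 0.16² + 0.03² + 0.12² + 0.03² = 0.0676 + 0.0289 + 0.0256 + 0.0049 + 0.0256 + 0.0009 + 0.0144 + 0.0009 = 0.1688
O = 0.1078 / √(0.1860 × 0.1688) = 0.1078 / 0.177191 = 0.60838

0.608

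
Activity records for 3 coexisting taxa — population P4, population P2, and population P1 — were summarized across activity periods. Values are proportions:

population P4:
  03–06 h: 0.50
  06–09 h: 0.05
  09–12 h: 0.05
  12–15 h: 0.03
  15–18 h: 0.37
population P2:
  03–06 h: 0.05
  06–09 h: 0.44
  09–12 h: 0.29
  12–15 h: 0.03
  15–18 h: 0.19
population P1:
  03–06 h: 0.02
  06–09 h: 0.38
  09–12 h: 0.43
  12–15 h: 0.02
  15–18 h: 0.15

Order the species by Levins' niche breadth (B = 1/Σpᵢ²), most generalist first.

Σp_P4ᵢ² = 0.50² + 0.05² + 0.05² + 0.03² + 0.37² = 0.2500 + 0.0025 + 0.0025 + 0.0009 + 0.1369 = 0.3928
B_P4 = 1 / 0.3928 = 2.5458
Σp_P2ᵢ² = 0.05² + 0.44² + 0.29² + 0.03² + 0.19² = 0.0025 + 0.1936 + 0.0841 + 0.0009 + 0.0361 = 0.3172
B_P2 = 1 / 0.3172 = 3.1526
Σp_P1ᵢ² = 0.02² + 0.38² + 0.43² + 0.02² + 0.15² = 0.0004 + 0.1444 + 0.1849 + 0.0004 + 0.0225 = 0.3526
B_P1 = 1 / 0.3526 = 2.8361
Ranking by B (broadest → narrowest): population P2 (3.15) > population P1 (2.84) > population P4 (2.55)

population P2 > population P1 > population P4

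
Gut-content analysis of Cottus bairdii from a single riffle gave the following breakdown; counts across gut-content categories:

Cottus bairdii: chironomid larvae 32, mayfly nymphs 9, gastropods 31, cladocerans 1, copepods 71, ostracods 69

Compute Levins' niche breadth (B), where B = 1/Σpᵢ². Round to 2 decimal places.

Proportions for Cottus bairdii (n=213): 32/213=0.1502, 9/213=0.0423, 31/213=0.1455, 1/213=0.0047, 71/213=0.3333, 69/213=0.3239
Σpᵢ² = 0.1502² + 0.0423² + 0.1455² + 0.0047² + 0.3333² + 0.3239² = 0.022560 + 0.001789 + 0.021170 + 0.000022 + 0.111089 + 0.104911 = 0.261541
B = 1 / 0.261541 = 3.8235

3.82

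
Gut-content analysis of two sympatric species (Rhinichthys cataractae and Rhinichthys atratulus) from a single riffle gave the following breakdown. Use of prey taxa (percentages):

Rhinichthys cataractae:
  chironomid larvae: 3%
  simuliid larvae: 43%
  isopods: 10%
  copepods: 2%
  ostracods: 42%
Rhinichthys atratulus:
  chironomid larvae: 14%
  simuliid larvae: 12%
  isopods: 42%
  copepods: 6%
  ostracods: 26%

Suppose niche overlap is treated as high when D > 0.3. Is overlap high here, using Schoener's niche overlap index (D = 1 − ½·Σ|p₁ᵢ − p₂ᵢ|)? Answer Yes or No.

Convert percentages to proportions (divide by 100).
Σ|p₁ᵢ − p₂ᵢ| = 0.11 + 0.31 + 0.32 + 0.04 + 0.16 = 0.94
D = 1 − ½ × 0.94 = 1 − 0.470 = 0.5300
D = 0.5300 > 0.3 → Yes.

Yes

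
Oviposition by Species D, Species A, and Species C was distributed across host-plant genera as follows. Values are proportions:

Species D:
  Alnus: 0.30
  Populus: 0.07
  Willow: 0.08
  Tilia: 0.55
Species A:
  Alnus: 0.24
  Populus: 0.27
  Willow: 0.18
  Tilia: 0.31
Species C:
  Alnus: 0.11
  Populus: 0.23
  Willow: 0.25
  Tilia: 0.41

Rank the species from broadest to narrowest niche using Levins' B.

Species A > Species C > Species D

Σp_Dᵢ² = 0.30² + 0.07² + 0.08² + 0.55² = 0.0900 + 0.0049 + 0.0064 + 0.3025 = 0.4038
B_D = 1 / 0.4038 = 2.4765
Σp_Aᵢ² = 0.24² + 0.27² + 0.18² + 0.31² = 0.0576 + 0.0729 + 0.0324 + 0.0961 = 0.2590
B_A = 1 / 0.2590 = 3.8610
Σp_Cᵢ² = 0.11² + 0.23² + 0.25² + 0.41² = 0.0121 + 0.0529 + 0.0625 + 0.1681 = 0.2956
B_C = 1 / 0.2956 = 3.3829
Ranking by B (broadest → narrowest): Species A (3.86) > Species C (3.38) > Species D (2.48)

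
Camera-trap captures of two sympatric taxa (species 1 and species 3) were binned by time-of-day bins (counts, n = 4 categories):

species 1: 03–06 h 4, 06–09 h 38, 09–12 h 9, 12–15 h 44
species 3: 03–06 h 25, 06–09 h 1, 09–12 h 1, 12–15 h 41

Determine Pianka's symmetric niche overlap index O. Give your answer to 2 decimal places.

0.69

Proportions for species 1 (n=95): 4/95=0.0421, 38/95=0.4000, 9/95=0.0947, 44/95=0.4632
Proportions for species 3 (n=68): 25/68=0.3676, 1/68=0.0147, 1/68=0.0147, 41/68=0.6029
Σ p₁ᵢp₂ᵢ = 0.015476 + 0.005880 + 0.001392 + 0.279263 = 0.302011
Σp_1ᵢ² = 0.0421² + 0.4000² + 0.0947² + 0.4632² = 0.001772 + 0.160000 + 0.008968 + 0.214554 = 0.385294
Σp_2ᵢ² = 0.3676² + 0.0147² + 0.0147² + 0.6029² = 0.135130 + 0.000216 + 0.000216 + 0.363488 = 0.499050
O = 0.302011 / √(0.385294 × 0.499050) = 0.302011 / 0.4384985 = 0.6887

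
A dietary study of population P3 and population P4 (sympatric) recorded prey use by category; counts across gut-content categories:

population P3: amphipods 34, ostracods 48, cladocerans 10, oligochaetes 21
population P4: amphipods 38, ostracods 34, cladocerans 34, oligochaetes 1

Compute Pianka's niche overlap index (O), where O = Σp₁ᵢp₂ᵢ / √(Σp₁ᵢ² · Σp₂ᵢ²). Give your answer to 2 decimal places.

0.85

Proportions for population P3 (n=113): 34/113=0.3009, 48/113=0.4248, 10/113=0.0885, 21/113=0.1858
Proportions for population P4 (n=107): 38/107=0.3551, 34/107=0.3178, 34/107=0.3178, 1/107=0.0093
Σ p₁ᵢp₂ᵢ = 0.106850 + 0.135001 + 0.028125 + 0.001728 = 0.271704
Σp_1ᵢ² = 0.3009² + 0.4248² + 0.0885² + 0.1858² = 0.090541 + 0.180455 + 0.007832 + 0.034522 = 0.313350
Σp_2ᵢ² = 0.3551² + 0.3178² + 0.3178² + 0.0093² = 0.126096 + 0.100997 + 0.100997 + 0.000086 = 0.328176
O = 0.271704 / √(0.313350 × 0.328176) = 0.271704 / 0.3206773 = 0.8473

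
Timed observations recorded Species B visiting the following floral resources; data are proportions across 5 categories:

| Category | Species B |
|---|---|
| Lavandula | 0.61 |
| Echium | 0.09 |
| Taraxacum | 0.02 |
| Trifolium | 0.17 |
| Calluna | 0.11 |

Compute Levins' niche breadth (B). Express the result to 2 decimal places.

2.37

Σpᵢ² = 0.61² + 0.09² + 0.02² + 0.17² + 0.11² = 0.3721 + 0.0081 + 0.0004 + 0.0289 + 0.0121 = 0.4216
B = 1 / 0.4216 = 2.3719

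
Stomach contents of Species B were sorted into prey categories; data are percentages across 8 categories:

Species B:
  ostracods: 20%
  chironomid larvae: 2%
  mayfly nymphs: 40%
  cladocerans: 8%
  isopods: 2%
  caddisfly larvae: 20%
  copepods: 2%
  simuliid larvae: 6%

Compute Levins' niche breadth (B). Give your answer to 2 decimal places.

3.98

Convert percentages to proportions (divide by 100).
Σpᵢ² = 0.20² + 0.02² + 0.40² + 0.08² + 0.02² + 0.20² + 0.02² + 0.06² = 0.0400 + 0.0004 + 0.1600 + 0.0064 + 0.0004 + 0.0400 + 0.0004 + 0.0036 = 0.2512
B = 1 / 0.2512 = 3.9809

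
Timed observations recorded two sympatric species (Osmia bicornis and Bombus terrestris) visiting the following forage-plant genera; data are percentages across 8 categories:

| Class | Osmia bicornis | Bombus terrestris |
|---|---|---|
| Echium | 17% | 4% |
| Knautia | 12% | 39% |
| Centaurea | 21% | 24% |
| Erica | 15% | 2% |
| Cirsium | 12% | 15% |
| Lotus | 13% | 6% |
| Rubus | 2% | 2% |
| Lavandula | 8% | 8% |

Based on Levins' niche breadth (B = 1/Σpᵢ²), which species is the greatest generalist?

Convert percentages to proportions (divide by 100).
Σp_bicoᵢ² = 0.17² + 0.12² + 0.21² + 0.15² + 0.12² + 0.13² + 0.02² + 0.08² = 0.0289 + 0.0144 + 0.0441 + 0.0225 + 0.0144 + 0.0169 + 0.0004 + 0.0064 = 0.1480
B_bico = 1 / 0.1480 = 6.7568
Σp_terrᵢ² = 0.04² + 0.39² + 0.24² + 0.02² + 0.15² + 0.06² + 0.02² + 0.08² = 0.0016 + 0.1521 + 0.0576 + 0.0004 + 0.0225 + 0.0036 + 0.0004 + 0.0064 = 0.2446
B_terr = 1 / 0.2446 = 4.0883
Highest B → broadest niche (most generalist): Osmia bicornis (B = 6.76).

Osmia bicornis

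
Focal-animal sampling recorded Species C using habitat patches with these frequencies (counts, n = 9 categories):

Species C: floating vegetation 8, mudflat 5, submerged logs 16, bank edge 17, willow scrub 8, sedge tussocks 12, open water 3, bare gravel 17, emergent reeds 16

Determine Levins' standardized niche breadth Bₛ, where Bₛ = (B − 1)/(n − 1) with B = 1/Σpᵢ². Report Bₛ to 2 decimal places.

0.81

Proportions for Species C (n=102): 8/102=0.0784, 5/102=0.0490, 16/102=0.1569, 17/102=0.1667, 8/102=0.0784, 12/102=0.1176, 3/102=0.0294, 17/102=0.1667, 16/102=0.1569
Σpᵢ² = 0.0784² + 0.0490² + 0.1569² + 0.1667² + 0.0784² + 0.1176² + 0.0294² + 0.1667² + 0.1569² = 0.006147 + 0.002401 + 0.024618 + 0.027789 + 0.006147 + 0.013830 + 0.000864 + 0.027789 + 0.024618 = 0.134203
B = 1 / 0.134203 = 7.4514
Bₛ = (B − 1)/(n − 1) = (7.4514 − 1)/(9 − 1) = 6.4514/8 = 0.8064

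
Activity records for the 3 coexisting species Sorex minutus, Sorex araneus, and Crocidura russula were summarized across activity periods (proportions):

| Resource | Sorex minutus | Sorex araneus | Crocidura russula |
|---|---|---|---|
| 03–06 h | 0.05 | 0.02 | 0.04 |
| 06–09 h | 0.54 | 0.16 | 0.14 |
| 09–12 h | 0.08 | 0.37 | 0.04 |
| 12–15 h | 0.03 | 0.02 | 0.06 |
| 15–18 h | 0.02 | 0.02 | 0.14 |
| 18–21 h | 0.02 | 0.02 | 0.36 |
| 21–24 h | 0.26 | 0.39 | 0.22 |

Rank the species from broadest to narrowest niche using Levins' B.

Σp_minuᵢ² = 0.05² + 0.54² + 0.08² + 0.03² + 0.02² + 0.02² + 0.26² = 0.0025 + 0.2916 + 0.0064 + 0.0009 + 0.0004 + 0.0004 + 0.0676 = 0.3698
B_minu = 1 / 0.3698 = 2.7042
Σp_aranᵢ² = 0.02² + 0.16² + 0.37² + 0.02² + 0.02² + 0.02² + 0.39² = 0.0004 + 0.0256 + 0.1369 + 0.0004 + 0.0004 + 0.0004 + 0.1521 = 0.3162
B_aran = 1 / 0.3162 = 3.1626
Σp_russᵢ² = 0.04² + 0.14² + 0.04² + 0.06² + 0.14² + 0.36² + 0.22² = 0.0016 + 0.0196 + 0.0016 + 0.0036 + 0.0196 + 0.1296 + 0.0484 = 0.2240
B_russ = 1 / 0.2240 = 4.4643
Ranking by B (broadest → narrowest): Crocidura russula (4.46) > Sorex araneus (3.16) > Sorex minutus (2.70)

Crocidura russula > Sorex araneus > Sorex minutus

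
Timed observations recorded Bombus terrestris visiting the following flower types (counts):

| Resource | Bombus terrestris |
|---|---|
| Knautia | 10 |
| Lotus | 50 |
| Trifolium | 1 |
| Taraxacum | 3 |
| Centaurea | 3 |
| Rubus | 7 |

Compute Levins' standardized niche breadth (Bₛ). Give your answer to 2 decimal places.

0.21

Proportions for Bombus terrestris (n=74): 10/74=0.1351, 50/74=0.6757, 1/74=0.0135, 3/74=0.0405, 3/74=0.0405, 7/74=0.0946
Σpᵢ² = 0.1351² + 0.6757² + 0.0135² + 0.0405² + 0.0405² + 0.0946² = 0.018252 + 0.456570 + 0.000182 + 0.001640 + 0.001640 + 0.008949 = 0.487233
B = 1 / 0.487233 = 2.0524
Bₛ = (B − 1)/(n − 1) = (2.0524 − 1)/(6 − 1) = 1.0524/5 = 0.2105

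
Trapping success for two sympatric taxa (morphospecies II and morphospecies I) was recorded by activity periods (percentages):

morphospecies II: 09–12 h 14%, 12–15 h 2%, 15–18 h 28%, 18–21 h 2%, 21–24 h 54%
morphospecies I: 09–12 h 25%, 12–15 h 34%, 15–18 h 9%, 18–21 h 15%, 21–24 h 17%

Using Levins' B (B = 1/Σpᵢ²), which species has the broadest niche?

morphospecies I

Convert percentages to proportions (divide by 100).
Σp_IIᵢ² = 0.14² + 0.02² + 0.28² + 0.02² + 0.54² = 0.0196 + 0.0004 + 0.0784 + 0.0004 + 0.2916 = 0.3904
B_II = 1 / 0.3904 = 2.5615
Σp_Iᵢ² = 0.25² + 0.34² + 0.09² + 0.15² + 0.17² = 0.0625 + 0.1156 + 0.0081 + 0.0225 + 0.0289 = 0.2376
B_I = 1 / 0.2376 = 4.2088
Highest B → broadest niche (most generalist): morphospecies I (B = 4.21).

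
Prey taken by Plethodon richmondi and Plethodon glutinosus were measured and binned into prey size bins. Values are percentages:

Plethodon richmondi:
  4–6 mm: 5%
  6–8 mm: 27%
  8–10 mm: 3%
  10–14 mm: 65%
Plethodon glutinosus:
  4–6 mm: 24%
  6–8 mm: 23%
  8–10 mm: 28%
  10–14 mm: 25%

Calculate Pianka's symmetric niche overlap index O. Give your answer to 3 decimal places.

Convert percentages to proportions (divide by 100).
Σ p₁ᵢp₂ᵢ = 0.0120 + 0.0621 + 0.0084 + 0.1625 = 0.2450
Σp_1ᵢ² = 0.05² + 0.27² + 0.03² + 0.65² = 0.0025 + 0.0729 + 0.0009 + 0.4225 = 0.4988
Σp_2ᵢ² = 0.24² + 0.23² + 0.28² + 0.25² = 0.0576 + 0.0529 + 0.0784 + 0.0625 = 0.2514
O = 0.2450 / √(0.4988 × 0.2514) = 0.2450 / 0.354116 = 0.69186

0.692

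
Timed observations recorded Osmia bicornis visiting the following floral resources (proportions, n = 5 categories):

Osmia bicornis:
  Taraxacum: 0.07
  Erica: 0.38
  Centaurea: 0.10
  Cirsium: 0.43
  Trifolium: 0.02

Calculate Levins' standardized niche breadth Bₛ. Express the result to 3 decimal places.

Σpᵢ² = 0.07² + 0.38² + 0.10² + 0.43² + 0.02² = 0.0049 + 0.1444 + 0.0100 + 0.1849 + 0.0004 = 0.3446
B = 1 / 0.3446 = 2.90192
Bₛ = (B − 1)/(n − 1) = (2.90192 − 1)/(5 − 1) = 1.90192/4 = 0.47548

0.475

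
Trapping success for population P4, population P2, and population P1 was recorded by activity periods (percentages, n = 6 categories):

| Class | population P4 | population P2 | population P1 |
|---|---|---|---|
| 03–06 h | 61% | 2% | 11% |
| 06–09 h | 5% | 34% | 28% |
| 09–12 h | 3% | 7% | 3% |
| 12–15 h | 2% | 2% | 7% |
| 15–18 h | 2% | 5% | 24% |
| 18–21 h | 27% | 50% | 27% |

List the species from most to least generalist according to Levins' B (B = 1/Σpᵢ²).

population P1 > population P2 > population P4

Convert percentages to proportions (divide by 100).
Σp_P4ᵢ² = 0.61² + 0.05² + 0.03² + 0.02² + 0.02² + 0.27² = 0.3721 + 0.0025 + 0.0009 + 0.0004 + 0.0004 + 0.0729 = 0.4492
B_P4 = 1 / 0.4492 = 2.2262
Σp_P2ᵢ² = 0.02² + 0.34² + 0.07² + 0.02² + 0.05² + 0.50² = 0.0004 + 0.1156 + 0.0049 + 0.0004 + 0.0025 + 0.2500 = 0.3738
B_P2 = 1 / 0.3738 = 2.6752
Σp_P1ᵢ² = 0.11² + 0.28² + 0.03² + 0.07² + 0.24² + 0.27² = 0.0121 + 0.0784 + 0.0009 + 0.0049 + 0.0576 + 0.0729 = 0.2268
B_P1 = 1 / 0.2268 = 4.4092
Ranking by B (broadest → narrowest): population P1 (4.41) > population P2 (2.68) > population P4 (2.23)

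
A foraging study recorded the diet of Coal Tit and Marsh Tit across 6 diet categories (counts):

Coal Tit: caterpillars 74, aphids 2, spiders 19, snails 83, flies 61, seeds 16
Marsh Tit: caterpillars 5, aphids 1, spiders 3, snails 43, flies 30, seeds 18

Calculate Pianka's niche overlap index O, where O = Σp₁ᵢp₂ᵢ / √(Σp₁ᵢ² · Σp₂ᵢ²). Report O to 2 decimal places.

0.85

Proportions for Coal Tit (n=255): 74/255=0.2902, 2/255=0.0078, 19/255=0.0745, 83/255=0.3255, 61/255=0.2392, 16/255=0.0627
Proportions for Marsh Tit (n=100): 5/100=0.0500, 1/100=0.0100, 3/100=0.0300, 43/100=0.4300, 30/100=0.3000, 18/100=0.1800
Σ p₁ᵢp₂ᵢ = 0.014510 + 0.000078 + 0.002235 + 0.139965 + 0.071760 + 0.011286 = 0.239834
Σp_1ᵢ² = 0.2902² + 0.0078² + 0.0745² + 0.3255² + 0.2392² + 0.0627² = 0.084216 + 0.000061 + 0.005550 + 0.105950 + 0.057217 + 0.003931 = 0.256925
Σp_2ᵢ² = 0.0500² + 0.0100² + 0.0300² + 0.4300² + 0.3000² + 0.1800² = 0.002500 + 0.000100 + 0.000900 + 0.184900 + 0.090000 + 0.032400 = 0.310800
O = 0.239834 / √(0.256925 × 0.310800) = 0.239834 / 0.2825815 = 0.8487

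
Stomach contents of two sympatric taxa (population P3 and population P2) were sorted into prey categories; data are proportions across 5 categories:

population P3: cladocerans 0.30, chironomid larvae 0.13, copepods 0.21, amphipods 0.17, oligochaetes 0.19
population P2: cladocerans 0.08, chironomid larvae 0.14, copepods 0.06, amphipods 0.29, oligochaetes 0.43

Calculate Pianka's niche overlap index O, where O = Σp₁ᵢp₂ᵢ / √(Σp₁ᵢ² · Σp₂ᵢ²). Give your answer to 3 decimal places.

Σ p₁ᵢp₂ᵢ = 0.0240 + 0.0182 + 0.0126 + 0.0493 + 0.0817 = 0.1858
Σp_1ᵢ² = 0.30² + 0.13² + 0.21² + 0.17² + 0.19² = 0.0900 + 0.0169 + 0.0441 + 0.0289 + 0.0361 = 0.2160
Σp_2ᵢ² = 0.08² + 0.14² + 0.06² + 0.29² + 0.43² = 0.0064 + 0.0196 + 0.0036 + 0.0841 + 0.1849 = 0.2986
O = 0.1858 / √(0.2160 × 0.2986) = 0.1858 / 0.253964 = 0.73160

0.732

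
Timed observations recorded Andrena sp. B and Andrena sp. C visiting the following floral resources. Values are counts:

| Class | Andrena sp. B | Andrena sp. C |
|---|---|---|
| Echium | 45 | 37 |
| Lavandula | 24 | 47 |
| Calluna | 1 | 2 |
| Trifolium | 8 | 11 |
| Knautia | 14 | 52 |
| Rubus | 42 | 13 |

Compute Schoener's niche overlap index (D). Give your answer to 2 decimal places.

Proportions for Andrena sp. B (n=134): 45/134=0.3358, 24/134=0.1791, 1/134=0.0075, 8/134=0.0597, 14/134=0.1045, 42/134=0.3134
Proportions for Andrena sp. C (n=162): 37/162=0.2284, 47/162=0.2901, 2/162=0.0123, 11/162=0.0679, 52/162=0.3210, 13/162=0.0802
Σ|p₁ᵢ − p₂ᵢ| = 0.1074 + 0.1110 + 0.0048 + 0.0082 + 0.2165 + 0.2332 = 0.6811
D = 1 − ½ × 0.6811 = 1 − 0.34055 = 0.65945

0.66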